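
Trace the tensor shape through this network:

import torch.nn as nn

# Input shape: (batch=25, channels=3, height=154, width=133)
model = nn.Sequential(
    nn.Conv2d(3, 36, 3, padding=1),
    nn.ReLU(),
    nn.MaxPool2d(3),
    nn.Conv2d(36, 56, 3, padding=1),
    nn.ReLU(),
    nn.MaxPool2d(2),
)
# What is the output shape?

Input shape: (25, 3, 154, 133)
  -> after first Conv2d: (25, 36, 154, 133)
  -> after first MaxPool2d: (25, 36, 51, 44)
  -> after second Conv2d: (25, 56, 51, 44)
Output shape: (25, 56, 25, 22)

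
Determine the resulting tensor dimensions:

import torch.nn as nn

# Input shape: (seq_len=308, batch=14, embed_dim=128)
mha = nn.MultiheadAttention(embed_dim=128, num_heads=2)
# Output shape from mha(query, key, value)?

Input shape: (308, 14, 128)
Output shape: (308, 14, 128)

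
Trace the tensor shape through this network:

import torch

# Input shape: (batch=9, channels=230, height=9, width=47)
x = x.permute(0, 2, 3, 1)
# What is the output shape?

Input shape: (9, 230, 9, 47)
Output shape: (9, 9, 47, 230)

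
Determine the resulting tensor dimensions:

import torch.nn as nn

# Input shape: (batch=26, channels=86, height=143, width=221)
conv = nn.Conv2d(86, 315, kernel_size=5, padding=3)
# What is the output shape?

Input shape: (26, 86, 143, 221)
Output shape: (26, 315, 145, 223)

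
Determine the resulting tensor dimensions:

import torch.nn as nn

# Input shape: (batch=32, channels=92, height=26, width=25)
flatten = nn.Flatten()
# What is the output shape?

Input shape: (32, 92, 26, 25)
Output shape: (32, 59800)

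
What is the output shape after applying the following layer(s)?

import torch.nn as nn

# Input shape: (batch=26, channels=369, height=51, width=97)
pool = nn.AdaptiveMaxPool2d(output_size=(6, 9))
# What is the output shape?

Input shape: (26, 369, 51, 97)
Output shape: (26, 369, 6, 9)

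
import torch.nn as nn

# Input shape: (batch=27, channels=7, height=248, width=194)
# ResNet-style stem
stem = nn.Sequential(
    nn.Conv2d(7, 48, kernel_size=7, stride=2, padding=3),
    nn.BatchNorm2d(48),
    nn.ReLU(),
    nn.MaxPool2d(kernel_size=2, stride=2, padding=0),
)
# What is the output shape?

Input shape: (27, 7, 248, 194)
  -> after Conv2d 7x7 stride=2: (27, 48, 124, 97)
Output shape: (27, 48, 62, 48)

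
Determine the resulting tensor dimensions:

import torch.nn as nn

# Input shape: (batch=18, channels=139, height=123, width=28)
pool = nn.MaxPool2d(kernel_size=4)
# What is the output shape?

Input shape: (18, 139, 123, 28)
Output shape: (18, 139, 30, 7)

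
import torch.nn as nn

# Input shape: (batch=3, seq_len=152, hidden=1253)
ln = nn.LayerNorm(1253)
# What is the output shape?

Input shape: (3, 152, 1253)
Output shape: (3, 152, 1253)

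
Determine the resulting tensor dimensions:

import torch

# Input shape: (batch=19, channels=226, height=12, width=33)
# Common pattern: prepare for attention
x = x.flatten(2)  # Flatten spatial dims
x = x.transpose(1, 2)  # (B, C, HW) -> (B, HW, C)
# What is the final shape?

Input shape: (19, 226, 12, 33)
  -> after flatten(2): (19, 226, 396)
Output shape: (19, 396, 226)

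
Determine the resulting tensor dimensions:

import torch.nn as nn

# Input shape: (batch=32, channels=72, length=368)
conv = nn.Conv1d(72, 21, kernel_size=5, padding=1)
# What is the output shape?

Input shape: (32, 72, 368)
Output shape: (32, 21, 366)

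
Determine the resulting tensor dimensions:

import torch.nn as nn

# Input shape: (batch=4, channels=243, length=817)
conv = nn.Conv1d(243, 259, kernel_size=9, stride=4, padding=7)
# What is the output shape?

Input shape: (4, 243, 817)
Output shape: (4, 259, 206)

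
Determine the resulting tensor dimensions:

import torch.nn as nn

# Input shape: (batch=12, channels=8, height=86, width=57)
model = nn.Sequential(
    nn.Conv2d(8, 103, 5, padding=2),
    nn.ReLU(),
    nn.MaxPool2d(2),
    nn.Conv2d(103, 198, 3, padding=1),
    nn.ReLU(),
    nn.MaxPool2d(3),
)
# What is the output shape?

Input shape: (12, 8, 86, 57)
  -> after first Conv2d: (12, 103, 86, 57)
  -> after first MaxPool2d: (12, 103, 43, 28)
  -> after second Conv2d: (12, 198, 43, 28)
Output shape: (12, 198, 14, 9)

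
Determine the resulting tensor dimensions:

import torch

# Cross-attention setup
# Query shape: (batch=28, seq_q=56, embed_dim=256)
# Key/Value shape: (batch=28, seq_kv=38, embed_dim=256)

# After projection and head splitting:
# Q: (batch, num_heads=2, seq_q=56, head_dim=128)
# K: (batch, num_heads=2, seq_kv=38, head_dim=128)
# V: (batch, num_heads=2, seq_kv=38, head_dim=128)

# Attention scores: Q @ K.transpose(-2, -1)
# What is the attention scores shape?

Input shape: (28, 56, 256)
Output shape: (28, 2, 56, 38)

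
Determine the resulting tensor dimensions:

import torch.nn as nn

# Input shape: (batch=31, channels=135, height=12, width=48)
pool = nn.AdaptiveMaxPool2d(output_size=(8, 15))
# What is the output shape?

Input shape: (31, 135, 12, 48)
Output shape: (31, 135, 8, 15)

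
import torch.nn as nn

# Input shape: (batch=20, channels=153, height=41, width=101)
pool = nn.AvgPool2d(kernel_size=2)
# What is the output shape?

Input shape: (20, 153, 41, 101)
Output shape: (20, 153, 20, 50)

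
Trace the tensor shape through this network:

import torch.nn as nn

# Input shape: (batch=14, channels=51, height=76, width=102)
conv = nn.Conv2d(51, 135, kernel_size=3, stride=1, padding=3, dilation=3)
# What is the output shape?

Input shape: (14, 51, 76, 102)
Output shape: (14, 135, 76, 102)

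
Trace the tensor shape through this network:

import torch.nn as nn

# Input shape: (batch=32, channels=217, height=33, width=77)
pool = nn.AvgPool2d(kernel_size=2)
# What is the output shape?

Input shape: (32, 217, 33, 77)
Output shape: (32, 217, 16, 38)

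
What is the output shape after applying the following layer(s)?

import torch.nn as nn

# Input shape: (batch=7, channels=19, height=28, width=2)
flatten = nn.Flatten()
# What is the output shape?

Input shape: (7, 19, 28, 2)
Output shape: (7, 1064)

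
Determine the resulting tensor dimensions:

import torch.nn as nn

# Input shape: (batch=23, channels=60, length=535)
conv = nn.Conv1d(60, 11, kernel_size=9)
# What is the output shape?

Input shape: (23, 60, 535)
Output shape: (23, 11, 527)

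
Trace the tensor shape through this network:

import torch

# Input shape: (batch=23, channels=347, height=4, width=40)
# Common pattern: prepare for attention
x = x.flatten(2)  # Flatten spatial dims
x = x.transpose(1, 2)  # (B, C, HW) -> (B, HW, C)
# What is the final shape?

Input shape: (23, 347, 4, 40)
  -> after flatten(2): (23, 347, 160)
Output shape: (23, 160, 347)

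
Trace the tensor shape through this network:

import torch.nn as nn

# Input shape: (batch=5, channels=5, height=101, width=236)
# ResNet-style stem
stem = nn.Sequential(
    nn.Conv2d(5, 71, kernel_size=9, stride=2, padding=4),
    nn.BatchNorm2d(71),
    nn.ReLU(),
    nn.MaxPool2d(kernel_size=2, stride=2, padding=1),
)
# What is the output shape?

Input shape: (5, 5, 101, 236)
  -> after Conv2d 9x9 stride=2: (5, 71, 51, 118)
Output shape: (5, 71, 26, 60)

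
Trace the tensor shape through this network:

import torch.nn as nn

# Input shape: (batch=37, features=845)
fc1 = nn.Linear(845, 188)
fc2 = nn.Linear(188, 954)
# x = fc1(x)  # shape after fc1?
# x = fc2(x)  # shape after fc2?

Input shape: (37, 845)
  -> after fc1: (37, 188)
Output shape: (37, 954)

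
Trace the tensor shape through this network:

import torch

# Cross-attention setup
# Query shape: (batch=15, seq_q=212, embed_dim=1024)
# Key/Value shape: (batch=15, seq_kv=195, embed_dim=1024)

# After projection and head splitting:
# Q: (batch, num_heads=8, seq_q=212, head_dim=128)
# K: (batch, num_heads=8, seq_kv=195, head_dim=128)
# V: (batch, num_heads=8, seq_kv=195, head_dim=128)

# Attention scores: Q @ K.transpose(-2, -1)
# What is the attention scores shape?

Input shape: (15, 212, 1024)
Output shape: (15, 8, 212, 195)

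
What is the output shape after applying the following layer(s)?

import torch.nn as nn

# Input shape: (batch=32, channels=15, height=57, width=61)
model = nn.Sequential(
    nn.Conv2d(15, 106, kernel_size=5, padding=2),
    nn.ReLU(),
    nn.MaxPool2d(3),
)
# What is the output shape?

Input shape: (32, 15, 57, 61)
  -> after Conv2d: (32, 106, 57, 61)
  -> after ReLU: (32, 106, 57, 61)
Output shape: (32, 106, 19, 20)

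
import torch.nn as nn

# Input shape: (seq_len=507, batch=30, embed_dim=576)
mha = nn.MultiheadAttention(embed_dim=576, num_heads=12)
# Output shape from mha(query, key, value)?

Input shape: (507, 30, 576)
Output shape: (507, 30, 576)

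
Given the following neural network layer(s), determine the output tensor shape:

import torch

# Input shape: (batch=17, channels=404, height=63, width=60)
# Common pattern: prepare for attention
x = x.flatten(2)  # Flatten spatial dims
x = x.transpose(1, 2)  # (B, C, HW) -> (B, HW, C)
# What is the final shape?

Input shape: (17, 404, 63, 60)
  -> after flatten(2): (17, 404, 3780)
Output shape: (17, 3780, 404)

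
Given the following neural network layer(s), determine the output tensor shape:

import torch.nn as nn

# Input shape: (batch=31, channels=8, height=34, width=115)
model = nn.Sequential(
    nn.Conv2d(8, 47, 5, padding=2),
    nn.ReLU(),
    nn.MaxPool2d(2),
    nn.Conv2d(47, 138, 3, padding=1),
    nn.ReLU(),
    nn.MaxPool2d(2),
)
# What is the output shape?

Input shape: (31, 8, 34, 115)
  -> after first Conv2d: (31, 47, 34, 115)
  -> after first MaxPool2d: (31, 47, 17, 57)
  -> after second Conv2d: (31, 138, 17, 57)
Output shape: (31, 138, 8, 28)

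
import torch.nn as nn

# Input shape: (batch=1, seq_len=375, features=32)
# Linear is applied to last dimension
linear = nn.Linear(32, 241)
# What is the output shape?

Input shape: (1, 375, 32)
Output shape: (1, 375, 241)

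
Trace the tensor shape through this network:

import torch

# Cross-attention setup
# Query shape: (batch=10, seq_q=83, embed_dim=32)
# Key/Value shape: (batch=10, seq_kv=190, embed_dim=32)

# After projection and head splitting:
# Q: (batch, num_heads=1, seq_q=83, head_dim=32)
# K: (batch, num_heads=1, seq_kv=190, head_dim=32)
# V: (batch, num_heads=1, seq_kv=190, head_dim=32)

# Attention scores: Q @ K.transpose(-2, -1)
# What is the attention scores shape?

Input shape: (10, 83, 32)
Output shape: (10, 1, 83, 190)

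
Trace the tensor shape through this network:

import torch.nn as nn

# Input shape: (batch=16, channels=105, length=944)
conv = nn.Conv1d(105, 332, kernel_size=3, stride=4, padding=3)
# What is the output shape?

Input shape: (16, 105, 944)
Output shape: (16, 332, 237)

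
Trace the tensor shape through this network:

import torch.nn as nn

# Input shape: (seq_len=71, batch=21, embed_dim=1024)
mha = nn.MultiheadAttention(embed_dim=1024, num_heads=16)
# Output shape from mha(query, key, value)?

Input shape: (71, 21, 1024)
Output shape: (71, 21, 1024)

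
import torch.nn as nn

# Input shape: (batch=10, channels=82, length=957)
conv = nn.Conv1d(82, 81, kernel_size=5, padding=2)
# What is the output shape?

Input shape: (10, 82, 957)
Output shape: (10, 81, 957)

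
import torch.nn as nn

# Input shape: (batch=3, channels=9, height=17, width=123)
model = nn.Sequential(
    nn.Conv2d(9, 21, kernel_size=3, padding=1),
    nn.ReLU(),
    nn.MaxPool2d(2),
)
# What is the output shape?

Input shape: (3, 9, 17, 123)
  -> after Conv2d: (3, 21, 17, 123)
  -> after ReLU: (3, 21, 17, 123)
Output shape: (3, 21, 8, 61)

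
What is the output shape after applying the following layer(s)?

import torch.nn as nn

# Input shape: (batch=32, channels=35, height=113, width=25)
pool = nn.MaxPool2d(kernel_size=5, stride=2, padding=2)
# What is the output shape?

Input shape: (32, 35, 113, 25)
Output shape: (32, 35, 57, 13)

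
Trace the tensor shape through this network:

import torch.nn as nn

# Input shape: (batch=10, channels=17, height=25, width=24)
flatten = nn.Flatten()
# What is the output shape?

Input shape: (10, 17, 25, 24)
Output shape: (10, 10200)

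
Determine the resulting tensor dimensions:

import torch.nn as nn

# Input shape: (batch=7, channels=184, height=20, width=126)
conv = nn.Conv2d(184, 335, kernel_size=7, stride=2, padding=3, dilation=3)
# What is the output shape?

Input shape: (7, 184, 20, 126)
Output shape: (7, 335, 4, 57)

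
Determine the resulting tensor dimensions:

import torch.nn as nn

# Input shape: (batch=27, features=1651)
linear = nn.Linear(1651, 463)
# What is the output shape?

Input shape: (27, 1651)
Output shape: (27, 463)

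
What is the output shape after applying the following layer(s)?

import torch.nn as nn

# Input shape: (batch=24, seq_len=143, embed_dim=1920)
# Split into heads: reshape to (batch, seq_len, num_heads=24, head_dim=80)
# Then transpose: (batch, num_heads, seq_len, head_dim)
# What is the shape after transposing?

Input shape: (24, 143, 1920)
  -> after reshape: (24, 143, 24, 80)
Output shape: (24, 24, 143, 80)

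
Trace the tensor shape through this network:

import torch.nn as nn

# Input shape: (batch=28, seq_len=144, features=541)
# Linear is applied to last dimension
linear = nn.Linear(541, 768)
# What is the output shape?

Input shape: (28, 144, 541)
Output shape: (28, 144, 768)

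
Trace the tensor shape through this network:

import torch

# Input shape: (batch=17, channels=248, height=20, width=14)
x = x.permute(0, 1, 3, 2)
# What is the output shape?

Input shape: (17, 248, 20, 14)
Output shape: (17, 248, 14, 20)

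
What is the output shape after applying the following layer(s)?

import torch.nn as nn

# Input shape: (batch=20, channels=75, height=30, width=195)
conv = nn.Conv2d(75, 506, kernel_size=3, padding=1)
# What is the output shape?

Input shape: (20, 75, 30, 195)
Output shape: (20, 506, 30, 195)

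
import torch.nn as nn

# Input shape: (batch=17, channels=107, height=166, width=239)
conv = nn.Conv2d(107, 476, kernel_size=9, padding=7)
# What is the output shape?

Input shape: (17, 107, 166, 239)
Output shape: (17, 476, 172, 245)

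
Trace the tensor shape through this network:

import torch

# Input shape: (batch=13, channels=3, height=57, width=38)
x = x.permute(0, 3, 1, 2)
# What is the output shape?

Input shape: (13, 3, 57, 38)
Output shape: (13, 38, 3, 57)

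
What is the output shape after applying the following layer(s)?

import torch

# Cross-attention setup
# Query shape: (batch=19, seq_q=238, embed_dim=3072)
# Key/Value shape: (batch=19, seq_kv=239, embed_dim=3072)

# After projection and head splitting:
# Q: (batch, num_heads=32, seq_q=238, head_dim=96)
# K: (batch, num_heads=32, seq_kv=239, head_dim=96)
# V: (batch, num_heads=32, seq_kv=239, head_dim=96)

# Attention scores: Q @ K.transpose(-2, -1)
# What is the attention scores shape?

Input shape: (19, 238, 3072)
Output shape: (19, 32, 238, 239)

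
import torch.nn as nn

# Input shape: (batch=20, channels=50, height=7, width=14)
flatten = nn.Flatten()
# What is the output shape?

Input shape: (20, 50, 7, 14)
Output shape: (20, 4900)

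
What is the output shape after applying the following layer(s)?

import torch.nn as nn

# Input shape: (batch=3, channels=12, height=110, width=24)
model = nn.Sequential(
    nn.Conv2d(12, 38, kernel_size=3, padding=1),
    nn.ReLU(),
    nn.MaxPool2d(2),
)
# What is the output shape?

Input shape: (3, 12, 110, 24)
  -> after Conv2d: (3, 38, 110, 24)
  -> after ReLU: (3, 38, 110, 24)
Output shape: (3, 38, 55, 12)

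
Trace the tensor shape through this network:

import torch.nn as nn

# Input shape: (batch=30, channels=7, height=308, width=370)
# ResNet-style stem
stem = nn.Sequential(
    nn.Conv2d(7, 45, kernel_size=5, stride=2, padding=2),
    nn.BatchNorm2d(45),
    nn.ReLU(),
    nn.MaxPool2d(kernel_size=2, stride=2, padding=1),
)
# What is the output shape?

Input shape: (30, 7, 308, 370)
  -> after Conv2d 5x5 stride=2: (30, 45, 154, 185)
Output shape: (30, 45, 78, 93)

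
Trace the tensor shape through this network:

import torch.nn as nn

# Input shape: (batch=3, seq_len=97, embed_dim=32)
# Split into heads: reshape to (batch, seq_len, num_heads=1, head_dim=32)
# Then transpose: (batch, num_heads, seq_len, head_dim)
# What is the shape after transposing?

Input shape: (3, 97, 32)
  -> after reshape: (3, 97, 1, 32)
Output shape: (3, 1, 97, 32)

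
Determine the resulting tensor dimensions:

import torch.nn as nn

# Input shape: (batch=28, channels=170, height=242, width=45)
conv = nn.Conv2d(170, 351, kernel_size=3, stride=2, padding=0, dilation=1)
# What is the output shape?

Input shape: (28, 170, 242, 45)
Output shape: (28, 351, 120, 22)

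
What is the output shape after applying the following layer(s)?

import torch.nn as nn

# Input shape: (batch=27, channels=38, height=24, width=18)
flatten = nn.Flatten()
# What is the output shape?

Input shape: (27, 38, 24, 18)
Output shape: (27, 16416)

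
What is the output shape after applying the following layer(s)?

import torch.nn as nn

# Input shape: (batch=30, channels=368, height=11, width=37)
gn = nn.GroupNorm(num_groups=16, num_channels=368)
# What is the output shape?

Input shape: (30, 368, 11, 37)
Output shape: (30, 368, 11, 37)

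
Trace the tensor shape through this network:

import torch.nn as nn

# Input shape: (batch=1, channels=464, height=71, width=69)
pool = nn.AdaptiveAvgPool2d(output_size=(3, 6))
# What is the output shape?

Input shape: (1, 464, 71, 69)
Output shape: (1, 464, 3, 6)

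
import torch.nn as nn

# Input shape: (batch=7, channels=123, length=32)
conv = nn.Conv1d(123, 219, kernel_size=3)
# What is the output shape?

Input shape: (7, 123, 32)
Output shape: (7, 219, 30)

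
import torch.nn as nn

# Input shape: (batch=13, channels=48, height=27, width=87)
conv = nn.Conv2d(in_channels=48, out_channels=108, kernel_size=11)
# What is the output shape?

Input shape: (13, 48, 27, 87)
Output shape: (13, 108, 17, 77)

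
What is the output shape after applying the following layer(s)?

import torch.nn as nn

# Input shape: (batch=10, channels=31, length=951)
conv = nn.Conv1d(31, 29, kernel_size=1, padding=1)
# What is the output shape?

Input shape: (10, 31, 951)
Output shape: (10, 29, 953)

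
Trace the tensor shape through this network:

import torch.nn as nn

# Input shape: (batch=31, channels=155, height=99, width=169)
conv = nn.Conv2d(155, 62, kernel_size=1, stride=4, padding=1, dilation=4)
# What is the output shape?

Input shape: (31, 155, 99, 169)
Output shape: (31, 62, 26, 43)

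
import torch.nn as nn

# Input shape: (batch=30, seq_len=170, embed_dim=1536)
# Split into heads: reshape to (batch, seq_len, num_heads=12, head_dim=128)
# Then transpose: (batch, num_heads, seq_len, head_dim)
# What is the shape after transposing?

Input shape: (30, 170, 1536)
  -> after reshape: (30, 170, 12, 128)
Output shape: (30, 12, 170, 128)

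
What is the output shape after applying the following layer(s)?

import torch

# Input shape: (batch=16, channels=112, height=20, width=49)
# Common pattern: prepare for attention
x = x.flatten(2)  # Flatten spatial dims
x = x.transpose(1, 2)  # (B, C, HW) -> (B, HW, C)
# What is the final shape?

Input shape: (16, 112, 20, 49)
  -> after flatten(2): (16, 112, 980)
Output shape: (16, 980, 112)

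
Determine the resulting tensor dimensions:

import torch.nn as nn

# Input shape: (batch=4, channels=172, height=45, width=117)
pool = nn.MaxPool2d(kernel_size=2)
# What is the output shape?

Input shape: (4, 172, 45, 117)
Output shape: (4, 172, 22, 58)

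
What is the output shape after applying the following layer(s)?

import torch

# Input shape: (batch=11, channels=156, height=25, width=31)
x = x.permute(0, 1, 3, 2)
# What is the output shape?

Input shape: (11, 156, 25, 31)
Output shape: (11, 156, 31, 25)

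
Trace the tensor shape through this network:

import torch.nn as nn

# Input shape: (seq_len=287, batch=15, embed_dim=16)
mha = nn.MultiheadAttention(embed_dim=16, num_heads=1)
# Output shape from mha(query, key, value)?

Input shape: (287, 15, 16)
Output shape: (287, 15, 16)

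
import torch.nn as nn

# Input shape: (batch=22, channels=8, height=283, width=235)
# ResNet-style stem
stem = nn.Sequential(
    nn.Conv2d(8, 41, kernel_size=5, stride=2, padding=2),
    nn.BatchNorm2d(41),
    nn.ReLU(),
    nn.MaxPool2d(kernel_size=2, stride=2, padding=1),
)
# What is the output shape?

Input shape: (22, 8, 283, 235)
  -> after Conv2d 5x5 stride=2: (22, 41, 142, 118)
Output shape: (22, 41, 72, 60)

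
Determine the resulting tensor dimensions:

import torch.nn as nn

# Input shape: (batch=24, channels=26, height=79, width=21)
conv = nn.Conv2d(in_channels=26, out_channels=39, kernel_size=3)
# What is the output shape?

Input shape: (24, 26, 79, 21)
Output shape: (24, 39, 77, 19)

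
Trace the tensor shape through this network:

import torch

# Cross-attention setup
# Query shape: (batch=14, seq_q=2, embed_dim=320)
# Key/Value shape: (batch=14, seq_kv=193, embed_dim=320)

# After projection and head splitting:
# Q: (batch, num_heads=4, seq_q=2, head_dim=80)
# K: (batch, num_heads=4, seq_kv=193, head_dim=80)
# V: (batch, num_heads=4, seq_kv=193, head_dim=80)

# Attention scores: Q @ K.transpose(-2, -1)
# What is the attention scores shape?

Input shape: (14, 2, 320)
Output shape: (14, 4, 2, 193)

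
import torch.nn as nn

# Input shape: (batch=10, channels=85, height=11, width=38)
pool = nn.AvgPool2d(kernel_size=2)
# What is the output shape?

Input shape: (10, 85, 11, 38)
Output shape: (10, 85, 5, 19)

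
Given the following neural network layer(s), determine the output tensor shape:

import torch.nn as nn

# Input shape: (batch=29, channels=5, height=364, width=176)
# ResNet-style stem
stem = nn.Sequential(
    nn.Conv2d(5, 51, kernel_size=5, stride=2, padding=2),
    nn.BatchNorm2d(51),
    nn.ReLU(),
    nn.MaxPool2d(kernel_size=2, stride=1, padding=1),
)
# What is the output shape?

Input shape: (29, 5, 364, 176)
  -> after Conv2d 5x5 stride=2: (29, 51, 182, 88)
Output shape: (29, 51, 183, 89)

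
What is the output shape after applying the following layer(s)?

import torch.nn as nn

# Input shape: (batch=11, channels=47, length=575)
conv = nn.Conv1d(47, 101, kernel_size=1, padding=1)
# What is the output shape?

Input shape: (11, 47, 575)
Output shape: (11, 101, 577)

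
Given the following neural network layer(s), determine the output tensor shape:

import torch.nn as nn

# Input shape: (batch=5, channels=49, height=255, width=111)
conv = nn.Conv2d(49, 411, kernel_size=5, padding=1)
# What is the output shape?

Input shape: (5, 49, 255, 111)
Output shape: (5, 411, 253, 109)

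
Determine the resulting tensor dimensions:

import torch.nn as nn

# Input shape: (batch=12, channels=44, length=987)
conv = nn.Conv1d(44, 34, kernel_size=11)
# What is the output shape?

Input shape: (12, 44, 987)
Output shape: (12, 34, 977)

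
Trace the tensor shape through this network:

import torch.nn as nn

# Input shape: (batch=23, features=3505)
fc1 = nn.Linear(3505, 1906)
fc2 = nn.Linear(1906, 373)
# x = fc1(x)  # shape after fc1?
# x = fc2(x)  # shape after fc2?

Input shape: (23, 3505)
  -> after fc1: (23, 1906)
Output shape: (23, 373)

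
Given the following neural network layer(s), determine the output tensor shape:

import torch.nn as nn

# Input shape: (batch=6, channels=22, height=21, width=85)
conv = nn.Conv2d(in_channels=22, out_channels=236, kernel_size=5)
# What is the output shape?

Input shape: (6, 22, 21, 85)
Output shape: (6, 236, 17, 81)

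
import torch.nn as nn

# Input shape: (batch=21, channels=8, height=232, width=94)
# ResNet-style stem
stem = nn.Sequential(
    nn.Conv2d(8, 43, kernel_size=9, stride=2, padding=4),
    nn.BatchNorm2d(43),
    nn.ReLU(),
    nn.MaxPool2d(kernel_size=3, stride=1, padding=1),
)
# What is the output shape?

Input shape: (21, 8, 232, 94)
  -> after Conv2d 9x9 stride=2: (21, 43, 116, 47)
Output shape: (21, 43, 116, 47)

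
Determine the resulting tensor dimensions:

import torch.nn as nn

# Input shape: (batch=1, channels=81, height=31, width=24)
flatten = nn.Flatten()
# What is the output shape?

Input shape: (1, 81, 31, 24)
Output shape: (1, 60264)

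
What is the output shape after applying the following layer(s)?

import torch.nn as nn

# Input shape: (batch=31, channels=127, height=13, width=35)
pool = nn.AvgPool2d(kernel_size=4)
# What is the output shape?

Input shape: (31, 127, 13, 35)
Output shape: (31, 127, 3, 8)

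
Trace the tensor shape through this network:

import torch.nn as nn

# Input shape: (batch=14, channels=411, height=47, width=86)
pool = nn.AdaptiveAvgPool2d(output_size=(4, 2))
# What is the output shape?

Input shape: (14, 411, 47, 86)
Output shape: (14, 411, 4, 2)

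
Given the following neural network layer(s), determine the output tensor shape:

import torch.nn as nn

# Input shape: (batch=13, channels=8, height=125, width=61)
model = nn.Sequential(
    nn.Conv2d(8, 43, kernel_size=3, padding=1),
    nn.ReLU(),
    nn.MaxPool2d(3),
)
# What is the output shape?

Input shape: (13, 8, 125, 61)
  -> after Conv2d: (13, 43, 125, 61)
  -> after ReLU: (13, 43, 125, 61)
Output shape: (13, 43, 41, 20)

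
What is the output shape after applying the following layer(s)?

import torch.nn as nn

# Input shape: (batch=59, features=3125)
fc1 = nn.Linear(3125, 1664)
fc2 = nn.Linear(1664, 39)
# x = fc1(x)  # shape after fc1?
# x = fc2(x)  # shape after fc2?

Input shape: (59, 3125)
  -> after fc1: (59, 1664)
Output shape: (59, 39)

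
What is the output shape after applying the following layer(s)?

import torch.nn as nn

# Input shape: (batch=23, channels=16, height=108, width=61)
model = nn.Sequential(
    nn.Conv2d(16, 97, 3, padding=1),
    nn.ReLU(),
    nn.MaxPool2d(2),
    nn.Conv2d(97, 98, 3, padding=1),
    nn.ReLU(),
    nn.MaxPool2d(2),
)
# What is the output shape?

Input shape: (23, 16, 108, 61)
  -> after first Conv2d: (23, 97, 108, 61)
  -> after first MaxPool2d: (23, 97, 54, 30)
  -> after second Conv2d: (23, 98, 54, 30)
Output shape: (23, 98, 27, 15)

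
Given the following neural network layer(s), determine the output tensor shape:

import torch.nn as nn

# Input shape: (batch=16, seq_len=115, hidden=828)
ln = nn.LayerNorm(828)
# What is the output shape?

Input shape: (16, 115, 828)
Output shape: (16, 115, 828)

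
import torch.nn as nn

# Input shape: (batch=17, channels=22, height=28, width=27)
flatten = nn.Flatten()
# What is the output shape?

Input shape: (17, 22, 28, 27)
Output shape: (17, 16632)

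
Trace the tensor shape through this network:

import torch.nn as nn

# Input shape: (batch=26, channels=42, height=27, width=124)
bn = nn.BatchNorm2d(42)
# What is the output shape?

Input shape: (26, 42, 27, 124)
Output shape: (26, 42, 27, 124)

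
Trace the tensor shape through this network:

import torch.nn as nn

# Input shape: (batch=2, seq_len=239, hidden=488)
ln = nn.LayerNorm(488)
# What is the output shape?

Input shape: (2, 239, 488)
Output shape: (2, 239, 488)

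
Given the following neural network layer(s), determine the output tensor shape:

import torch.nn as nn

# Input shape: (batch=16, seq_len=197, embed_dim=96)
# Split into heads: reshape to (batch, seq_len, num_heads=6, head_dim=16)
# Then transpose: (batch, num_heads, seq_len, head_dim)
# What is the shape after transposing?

Input shape: (16, 197, 96)
  -> after reshape: (16, 197, 6, 16)
Output shape: (16, 6, 197, 16)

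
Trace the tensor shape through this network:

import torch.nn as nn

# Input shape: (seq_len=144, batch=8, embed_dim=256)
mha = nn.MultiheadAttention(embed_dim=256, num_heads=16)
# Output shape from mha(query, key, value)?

Input shape: (144, 8, 256)
Output shape: (144, 8, 256)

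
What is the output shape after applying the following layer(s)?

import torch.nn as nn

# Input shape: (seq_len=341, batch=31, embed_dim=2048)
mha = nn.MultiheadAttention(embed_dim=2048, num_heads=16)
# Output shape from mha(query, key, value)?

Input shape: (341, 31, 2048)
Output shape: (341, 31, 2048)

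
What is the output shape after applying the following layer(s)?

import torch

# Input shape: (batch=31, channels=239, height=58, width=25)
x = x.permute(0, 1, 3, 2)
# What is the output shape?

Input shape: (31, 239, 58, 25)
Output shape: (31, 239, 25, 58)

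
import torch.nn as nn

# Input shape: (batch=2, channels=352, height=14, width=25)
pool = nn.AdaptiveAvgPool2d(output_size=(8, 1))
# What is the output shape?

Input shape: (2, 352, 14, 25)
Output shape: (2, 352, 8, 1)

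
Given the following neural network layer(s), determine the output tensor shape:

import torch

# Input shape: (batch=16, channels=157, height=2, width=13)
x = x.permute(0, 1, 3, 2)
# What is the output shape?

Input shape: (16, 157, 2, 13)
Output shape: (16, 157, 13, 2)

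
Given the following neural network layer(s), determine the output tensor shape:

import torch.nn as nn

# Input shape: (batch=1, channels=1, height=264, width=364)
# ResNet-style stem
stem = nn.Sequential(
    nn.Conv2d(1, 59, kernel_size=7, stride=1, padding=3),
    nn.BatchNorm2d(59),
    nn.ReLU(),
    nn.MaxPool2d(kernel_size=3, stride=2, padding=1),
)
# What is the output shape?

Input shape: (1, 1, 264, 364)
  -> after Conv2d 7x7 stride=1: (1, 59, 264, 364)
Output shape: (1, 59, 132, 182)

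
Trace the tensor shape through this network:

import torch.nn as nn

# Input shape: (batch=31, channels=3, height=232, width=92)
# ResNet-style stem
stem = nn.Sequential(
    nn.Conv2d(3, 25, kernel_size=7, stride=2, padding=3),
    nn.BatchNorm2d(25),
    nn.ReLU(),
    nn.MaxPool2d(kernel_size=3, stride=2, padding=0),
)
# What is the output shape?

Input shape: (31, 3, 232, 92)
  -> after Conv2d 7x7 stride=2: (31, 25, 116, 46)
Output shape: (31, 25, 57, 22)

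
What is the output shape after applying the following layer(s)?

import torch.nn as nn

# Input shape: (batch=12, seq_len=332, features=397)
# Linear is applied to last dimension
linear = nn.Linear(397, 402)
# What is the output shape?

Input shape: (12, 332, 397)
Output shape: (12, 332, 402)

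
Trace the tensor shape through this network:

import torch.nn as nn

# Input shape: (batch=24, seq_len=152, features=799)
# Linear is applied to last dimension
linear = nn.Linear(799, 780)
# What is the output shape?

Input shape: (24, 152, 799)
Output shape: (24, 152, 780)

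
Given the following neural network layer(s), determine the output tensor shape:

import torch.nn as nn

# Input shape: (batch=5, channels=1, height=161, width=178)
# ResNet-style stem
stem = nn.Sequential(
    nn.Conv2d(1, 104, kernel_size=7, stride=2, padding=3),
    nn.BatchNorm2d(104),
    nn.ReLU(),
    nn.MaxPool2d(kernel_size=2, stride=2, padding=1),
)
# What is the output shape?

Input shape: (5, 1, 161, 178)
  -> after Conv2d 7x7 stride=2: (5, 104, 81, 89)
Output shape: (5, 104, 41, 45)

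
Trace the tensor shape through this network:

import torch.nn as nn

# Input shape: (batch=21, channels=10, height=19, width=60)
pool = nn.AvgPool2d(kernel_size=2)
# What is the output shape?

Input shape: (21, 10, 19, 60)
Output shape: (21, 10, 9, 30)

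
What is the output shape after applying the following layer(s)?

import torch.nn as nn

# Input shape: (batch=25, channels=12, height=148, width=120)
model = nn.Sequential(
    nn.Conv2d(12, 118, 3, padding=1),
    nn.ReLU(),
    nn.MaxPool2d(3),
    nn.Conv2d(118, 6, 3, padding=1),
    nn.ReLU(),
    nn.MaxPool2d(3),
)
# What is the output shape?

Input shape: (25, 12, 148, 120)
  -> after first Conv2d: (25, 118, 148, 120)
  -> after first MaxPool2d: (25, 118, 49, 40)
  -> after second Conv2d: (25, 6, 49, 40)
Output shape: (25, 6, 16, 13)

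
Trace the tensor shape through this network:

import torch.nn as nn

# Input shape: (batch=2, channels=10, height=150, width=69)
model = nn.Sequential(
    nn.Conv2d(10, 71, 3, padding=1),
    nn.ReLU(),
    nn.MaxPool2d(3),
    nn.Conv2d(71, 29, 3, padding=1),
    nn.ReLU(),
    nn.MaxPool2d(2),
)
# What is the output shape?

Input shape: (2, 10, 150, 69)
  -> after first Conv2d: (2, 71, 150, 69)
  -> after first MaxPool2d: (2, 71, 50, 23)
  -> after second Conv2d: (2, 29, 50, 23)
Output shape: (2, 29, 25, 11)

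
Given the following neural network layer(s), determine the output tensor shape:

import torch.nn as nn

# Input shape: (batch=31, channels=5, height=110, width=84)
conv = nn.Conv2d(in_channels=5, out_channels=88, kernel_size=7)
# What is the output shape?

Input shape: (31, 5, 110, 84)
Output shape: (31, 88, 104, 78)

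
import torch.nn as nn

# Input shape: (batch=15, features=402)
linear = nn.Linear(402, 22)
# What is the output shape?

Input shape: (15, 402)
Output shape: (15, 22)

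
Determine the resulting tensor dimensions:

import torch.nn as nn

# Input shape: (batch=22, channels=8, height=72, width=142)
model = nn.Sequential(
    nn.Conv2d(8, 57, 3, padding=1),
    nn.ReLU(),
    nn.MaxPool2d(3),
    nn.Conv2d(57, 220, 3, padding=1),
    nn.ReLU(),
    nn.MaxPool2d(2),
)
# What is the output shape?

Input shape: (22, 8, 72, 142)
  -> after first Conv2d: (22, 57, 72, 142)
  -> after first MaxPool2d: (22, 57, 24, 47)
  -> after second Conv2d: (22, 220, 24, 47)
Output shape: (22, 220, 12, 23)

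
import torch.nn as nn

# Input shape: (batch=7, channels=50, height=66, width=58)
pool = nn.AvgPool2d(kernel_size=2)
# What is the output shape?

Input shape: (7, 50, 66, 58)
Output shape: (7, 50, 33, 29)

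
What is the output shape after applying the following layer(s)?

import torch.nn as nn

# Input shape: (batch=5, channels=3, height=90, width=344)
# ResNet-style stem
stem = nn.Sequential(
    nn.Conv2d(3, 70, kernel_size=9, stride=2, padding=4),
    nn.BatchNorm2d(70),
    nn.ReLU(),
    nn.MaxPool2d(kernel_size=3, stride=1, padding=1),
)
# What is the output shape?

Input shape: (5, 3, 90, 344)
  -> after Conv2d 9x9 stride=2: (5, 70, 45, 172)
Output shape: (5, 70, 45, 172)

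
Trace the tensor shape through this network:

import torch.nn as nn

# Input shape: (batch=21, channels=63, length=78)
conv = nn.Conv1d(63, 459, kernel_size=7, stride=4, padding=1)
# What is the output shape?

Input shape: (21, 63, 78)
Output shape: (21, 459, 19)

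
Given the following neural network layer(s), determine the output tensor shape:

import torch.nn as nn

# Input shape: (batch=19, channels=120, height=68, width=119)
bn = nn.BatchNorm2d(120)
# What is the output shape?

Input shape: (19, 120, 68, 119)
Output shape: (19, 120, 68, 119)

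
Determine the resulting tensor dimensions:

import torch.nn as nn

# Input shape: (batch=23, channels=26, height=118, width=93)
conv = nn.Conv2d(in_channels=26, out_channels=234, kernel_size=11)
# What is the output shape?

Input shape: (23, 26, 118, 93)
Output shape: (23, 234, 108, 83)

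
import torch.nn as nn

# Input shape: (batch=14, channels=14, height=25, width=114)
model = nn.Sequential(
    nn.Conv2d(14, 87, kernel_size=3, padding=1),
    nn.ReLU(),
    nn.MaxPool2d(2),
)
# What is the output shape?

Input shape: (14, 14, 25, 114)
  -> after Conv2d: (14, 87, 25, 114)
  -> after ReLU: (14, 87, 25, 114)
Output shape: (14, 87, 12, 57)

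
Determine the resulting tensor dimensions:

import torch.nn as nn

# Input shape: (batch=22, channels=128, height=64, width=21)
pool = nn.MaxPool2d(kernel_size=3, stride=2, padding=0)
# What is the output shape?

Input shape: (22, 128, 64, 21)
Output shape: (22, 128, 31, 10)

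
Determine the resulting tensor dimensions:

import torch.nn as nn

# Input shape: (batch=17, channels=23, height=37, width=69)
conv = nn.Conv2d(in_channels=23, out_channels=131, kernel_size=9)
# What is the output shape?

Input shape: (17, 23, 37, 69)
Output shape: (17, 131, 29, 61)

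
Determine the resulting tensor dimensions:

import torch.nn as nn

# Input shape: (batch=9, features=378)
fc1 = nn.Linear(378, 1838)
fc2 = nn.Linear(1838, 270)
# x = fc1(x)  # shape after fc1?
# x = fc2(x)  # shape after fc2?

Input shape: (9, 378)
  -> after fc1: (9, 1838)
Output shape: (9, 270)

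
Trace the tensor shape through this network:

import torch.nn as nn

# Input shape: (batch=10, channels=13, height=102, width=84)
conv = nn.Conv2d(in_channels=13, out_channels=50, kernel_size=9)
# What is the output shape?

Input shape: (10, 13, 102, 84)
Output shape: (10, 50, 94, 76)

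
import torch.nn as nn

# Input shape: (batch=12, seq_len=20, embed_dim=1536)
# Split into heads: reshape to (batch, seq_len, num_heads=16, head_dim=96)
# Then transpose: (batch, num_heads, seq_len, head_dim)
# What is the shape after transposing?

Input shape: (12, 20, 1536)
  -> after reshape: (12, 20, 16, 96)
Output shape: (12, 16, 20, 96)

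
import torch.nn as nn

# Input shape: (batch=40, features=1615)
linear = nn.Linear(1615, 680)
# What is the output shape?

Input shape: (40, 1615)
Output shape: (40, 680)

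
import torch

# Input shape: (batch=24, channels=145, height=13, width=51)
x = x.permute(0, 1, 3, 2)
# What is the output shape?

Input shape: (24, 145, 13, 51)
Output shape: (24, 145, 51, 13)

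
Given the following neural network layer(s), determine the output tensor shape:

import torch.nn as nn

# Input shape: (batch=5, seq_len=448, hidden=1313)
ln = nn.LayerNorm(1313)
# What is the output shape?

Input shape: (5, 448, 1313)
Output shape: (5, 448, 1313)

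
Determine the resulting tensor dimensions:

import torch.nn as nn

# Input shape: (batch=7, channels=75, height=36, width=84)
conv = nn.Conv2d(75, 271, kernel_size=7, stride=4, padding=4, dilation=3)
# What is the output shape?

Input shape: (7, 75, 36, 84)
Output shape: (7, 271, 7, 19)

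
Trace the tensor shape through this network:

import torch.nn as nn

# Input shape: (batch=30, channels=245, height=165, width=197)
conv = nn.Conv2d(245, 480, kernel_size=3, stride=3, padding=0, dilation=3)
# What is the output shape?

Input shape: (30, 245, 165, 197)
Output shape: (30, 480, 53, 64)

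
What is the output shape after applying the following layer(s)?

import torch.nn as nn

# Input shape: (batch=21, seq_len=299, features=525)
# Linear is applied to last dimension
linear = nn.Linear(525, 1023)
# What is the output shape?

Input shape: (21, 299, 525)
Output shape: (21, 299, 1023)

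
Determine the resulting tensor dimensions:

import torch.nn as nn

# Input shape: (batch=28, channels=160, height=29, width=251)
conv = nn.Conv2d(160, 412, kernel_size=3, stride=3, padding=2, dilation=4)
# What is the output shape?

Input shape: (28, 160, 29, 251)
Output shape: (28, 412, 9, 83)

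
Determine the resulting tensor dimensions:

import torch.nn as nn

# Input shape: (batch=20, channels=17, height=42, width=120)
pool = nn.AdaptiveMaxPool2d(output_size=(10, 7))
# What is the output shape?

Input shape: (20, 17, 42, 120)
Output shape: (20, 17, 10, 7)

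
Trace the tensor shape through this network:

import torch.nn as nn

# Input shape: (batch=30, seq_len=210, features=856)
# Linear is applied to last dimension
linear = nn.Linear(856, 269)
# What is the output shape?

Input shape: (30, 210, 856)
Output shape: (30, 210, 269)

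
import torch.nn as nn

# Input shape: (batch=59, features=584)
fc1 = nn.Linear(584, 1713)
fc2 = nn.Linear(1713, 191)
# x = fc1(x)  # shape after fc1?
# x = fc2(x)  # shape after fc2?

Input shape: (59, 584)
  -> after fc1: (59, 1713)
Output shape: (59, 191)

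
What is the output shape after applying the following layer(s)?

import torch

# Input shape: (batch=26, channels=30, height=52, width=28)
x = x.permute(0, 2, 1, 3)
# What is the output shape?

Input shape: (26, 30, 52, 28)
Output shape: (26, 52, 30, 28)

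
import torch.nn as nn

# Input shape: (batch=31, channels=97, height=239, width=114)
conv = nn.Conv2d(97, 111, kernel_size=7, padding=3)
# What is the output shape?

Input shape: (31, 97, 239, 114)
Output shape: (31, 111, 239, 114)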